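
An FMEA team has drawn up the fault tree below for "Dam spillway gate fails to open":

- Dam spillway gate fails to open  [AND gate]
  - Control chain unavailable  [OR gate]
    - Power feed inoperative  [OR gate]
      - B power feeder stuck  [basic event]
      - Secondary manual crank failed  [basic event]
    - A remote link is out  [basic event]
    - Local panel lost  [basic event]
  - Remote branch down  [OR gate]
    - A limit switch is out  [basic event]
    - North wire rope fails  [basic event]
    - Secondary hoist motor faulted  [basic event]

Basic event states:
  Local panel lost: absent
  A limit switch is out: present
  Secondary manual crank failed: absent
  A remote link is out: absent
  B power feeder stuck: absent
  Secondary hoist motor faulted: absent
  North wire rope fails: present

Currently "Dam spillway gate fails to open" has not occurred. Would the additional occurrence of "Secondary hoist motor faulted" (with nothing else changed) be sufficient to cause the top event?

No

Counterfactual: set "Secondary hoist motor faulted" to occurred.
Power feed inoperative [OR]: B power feeder stuck=not, Secondary manual crank failed=not → no input occurs → does not occur.
Control chain unavailable [OR]: Power feed inoperative=not, A remote link is out=not, Local panel lost=not → no input occurs → does not occur.
Remote branch down [OR]: A limit switch is out=occurs, North wire rope fails=occurs, Secondary hoist motor faulted=occurs → at least one input occurs → occurs.
Dam spillway gate fails to open [AND]: Control chain unavailable=not, Remote branch down=occurs → not all inputs occur → does not occur.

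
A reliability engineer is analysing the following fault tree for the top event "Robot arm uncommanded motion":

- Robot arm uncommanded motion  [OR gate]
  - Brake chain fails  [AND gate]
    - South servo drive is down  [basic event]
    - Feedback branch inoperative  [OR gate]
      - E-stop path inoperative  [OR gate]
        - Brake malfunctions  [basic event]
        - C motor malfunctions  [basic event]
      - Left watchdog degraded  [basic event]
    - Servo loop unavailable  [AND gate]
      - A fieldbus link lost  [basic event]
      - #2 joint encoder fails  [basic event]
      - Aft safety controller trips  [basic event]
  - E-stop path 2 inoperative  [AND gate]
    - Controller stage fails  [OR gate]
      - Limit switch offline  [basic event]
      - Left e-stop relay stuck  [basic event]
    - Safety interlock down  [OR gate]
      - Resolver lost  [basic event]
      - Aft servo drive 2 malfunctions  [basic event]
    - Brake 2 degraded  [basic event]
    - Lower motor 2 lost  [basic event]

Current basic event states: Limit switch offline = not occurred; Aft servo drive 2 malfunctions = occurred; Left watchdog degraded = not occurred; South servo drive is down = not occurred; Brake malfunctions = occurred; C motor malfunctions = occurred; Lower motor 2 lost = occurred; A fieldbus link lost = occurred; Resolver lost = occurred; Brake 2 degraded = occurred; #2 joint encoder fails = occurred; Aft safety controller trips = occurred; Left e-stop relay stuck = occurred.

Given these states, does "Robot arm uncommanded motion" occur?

Yes

E-stop path inoperative [OR]: Brake malfunctions=occurs, C motor malfunctions=occurs → at least one input occurs → occurs.
Feedback branch inoperative [OR]: E-stop path inoperative=occurs, Left watchdog degraded=not → at least one input occurs → occurs.
Servo loop unavailable [AND]: A fieldbus link lost=occurs, #2 joint encoder fails=occurs, Aft safety controller trips=occurs → all inputs occur → occurs.
Brake chain fails [AND]: South servo drive is down=not, Feedback branch inoperative=occurs, Servo loop unavailable=occurs → not all inputs occur → does not occur.
Controller stage fails [OR]: Limit switch offline=not, Left e-stop relay stuck=occurs → at least one input occurs → occurs.
Safety interlock down [OR]: Resolver lost=occurs, Aft servo drive 2 malfunctions=occurs → at least one input occurs → occurs.
E-stop path 2 inoperative [AND]: Controller stage fails=occurs, Safety interlock down=occurs, Brake 2 degraded=occurs, Lower motor 2 lost=occurs → all inputs occur → occurs.
Robot arm uncommanded motion [OR]: Brake chain fails=not, E-stop path 2 inoperative=occurs → at least one input occurs → occurs.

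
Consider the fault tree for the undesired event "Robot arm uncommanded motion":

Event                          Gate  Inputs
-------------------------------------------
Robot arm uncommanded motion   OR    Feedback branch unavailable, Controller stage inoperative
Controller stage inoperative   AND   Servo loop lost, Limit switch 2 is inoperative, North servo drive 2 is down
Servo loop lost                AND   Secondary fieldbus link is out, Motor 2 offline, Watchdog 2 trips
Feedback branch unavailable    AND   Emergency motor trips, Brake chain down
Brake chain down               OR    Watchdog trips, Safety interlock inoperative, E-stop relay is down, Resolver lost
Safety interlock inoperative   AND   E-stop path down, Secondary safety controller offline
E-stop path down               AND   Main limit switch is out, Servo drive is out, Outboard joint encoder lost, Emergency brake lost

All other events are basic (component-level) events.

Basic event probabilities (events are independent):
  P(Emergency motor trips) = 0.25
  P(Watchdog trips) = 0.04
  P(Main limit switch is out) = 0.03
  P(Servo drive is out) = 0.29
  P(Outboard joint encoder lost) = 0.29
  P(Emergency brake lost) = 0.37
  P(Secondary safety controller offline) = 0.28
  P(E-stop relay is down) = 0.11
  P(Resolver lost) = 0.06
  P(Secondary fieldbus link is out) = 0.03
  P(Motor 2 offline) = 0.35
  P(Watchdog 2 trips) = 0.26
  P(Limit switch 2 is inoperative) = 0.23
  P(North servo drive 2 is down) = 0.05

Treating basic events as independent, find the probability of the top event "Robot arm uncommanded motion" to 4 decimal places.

P(E-stop path down) [AND] = 0.03 × 0.29 × 0.29 × 0.37 = 0.000934
P(Safety interlock inoperative) [AND] = 0.000934 × 0.28 = 0.000262
P(Brake chain down) [OR] = 1 − (1−0.04) × (1−0.000262) × (1−0.11) × (1−0.06) = 0.197074
P(Feedback branch unavailable) [AND] = 0.25 × 0.197074 = 0.049269
P(Servo loop lost) [AND] = 0.03 × 0.35 × 0.26 = 0.002730
P(Controller stage inoperative) [AND] = 0.002730 × 0.23 × 0.05 = 0.000031
P(Robot arm uncommanded motion) [OR] = 1 − (1−0.049269) × (1−0.000031) = 0.049298
Rounded to 4 decimal places: P(Robot arm uncommanded motion) ≈ 0.0493.

0.0493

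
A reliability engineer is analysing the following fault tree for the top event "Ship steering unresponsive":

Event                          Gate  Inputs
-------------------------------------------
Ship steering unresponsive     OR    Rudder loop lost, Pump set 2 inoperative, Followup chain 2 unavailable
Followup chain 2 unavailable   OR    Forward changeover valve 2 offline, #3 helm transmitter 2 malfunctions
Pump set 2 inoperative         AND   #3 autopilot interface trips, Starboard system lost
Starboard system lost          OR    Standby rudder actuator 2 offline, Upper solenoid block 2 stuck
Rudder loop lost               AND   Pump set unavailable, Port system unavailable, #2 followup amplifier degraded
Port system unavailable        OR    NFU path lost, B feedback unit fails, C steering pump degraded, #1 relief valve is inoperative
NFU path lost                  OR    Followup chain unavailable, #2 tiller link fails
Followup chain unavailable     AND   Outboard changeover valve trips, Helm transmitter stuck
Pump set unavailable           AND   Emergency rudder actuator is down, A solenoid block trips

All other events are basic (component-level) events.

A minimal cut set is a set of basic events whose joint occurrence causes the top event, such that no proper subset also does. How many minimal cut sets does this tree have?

9

Pump set unavailable [AND]: one cut set from each child combined → 1 × 1 = 1 cut set(s).
Followup chain unavailable [AND]: one cut set from each child combined → 1 × 1 = 1 cut set(s).
NFU path lost [OR]: union of children's cut sets → 2 cut set(s).
Port system unavailable [OR]: union of children's cut sets → 5 cut set(s).
Rudder loop lost [AND]: one cut set from each child combined → 1 × 5 × 1 = 5 cut set(s).
Starboard system lost [OR]: union of children's cut sets → 2 cut set(s).
Pump set 2 inoperative [AND]: one cut set from each child combined → 1 × 2 = 2 cut set(s).
Followup chain 2 unavailable [OR]: union of children's cut sets → 2 cut set(s).
Ship steering unresponsive [OR]: union of children's cut sets → 9 cut set(s).
Minimal cut sets: {#2 followup amplifier degraded, A solenoid block trips, Emergency rudder actuator is down, Helm transmitter stuck, Outboard changeover valve trips}; {#2 followup amplifier degraded, #2 tiller link fails, A solenoid block trips, Emergency rudder actuator is down}; {#2 followup amplifier degraded, A solenoid block trips, B feedback unit fails, Emergency rudder actuator is down}; {#2 followup amplifier degraded, A solenoid block trips, C steering pump degraded, Emergency rudder actuator is down}; {#1 relief valve is inoperative, #2 followup amplifier degraded, A solenoid block trips, Emergency rudder actuator is down}; {#3 autopilot interface trips, Standby rudder actuator 2 offline}; {#3 autopilot interface trips, Upper solenoid block 2 stuck}; {Forward changeover valve 2 offline}; {#3 helm transmitter 2 malfunctions}.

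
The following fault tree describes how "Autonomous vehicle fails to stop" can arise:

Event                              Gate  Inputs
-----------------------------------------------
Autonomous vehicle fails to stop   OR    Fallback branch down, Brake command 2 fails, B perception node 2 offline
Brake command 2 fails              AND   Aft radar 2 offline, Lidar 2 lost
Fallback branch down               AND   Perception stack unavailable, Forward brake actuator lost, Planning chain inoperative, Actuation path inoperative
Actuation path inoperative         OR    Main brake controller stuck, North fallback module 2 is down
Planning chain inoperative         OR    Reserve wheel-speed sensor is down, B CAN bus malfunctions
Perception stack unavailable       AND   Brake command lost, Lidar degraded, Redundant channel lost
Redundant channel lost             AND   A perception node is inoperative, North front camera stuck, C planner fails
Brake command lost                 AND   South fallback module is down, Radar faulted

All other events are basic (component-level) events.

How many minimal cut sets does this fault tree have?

6

Brake command lost [AND]: one cut set from each child combined → 1 × 1 = 1 cut set(s).
Redundant channel lost [AND]: one cut set from each child combined → 1 × 1 × 1 = 1 cut set(s).
Perception stack unavailable [AND]: one cut set from each child combined → 1 × 1 × 1 = 1 cut set(s).
Planning chain inoperative [OR]: union of children's cut sets → 2 cut set(s).
Actuation path inoperative [OR]: union of children's cut sets → 2 cut set(s).
Fallback branch down [AND]: one cut set from each child combined → 1 × 1 × 2 × 2 = 4 cut set(s).
Brake command 2 fails [AND]: one cut set from each child combined → 1 × 1 = 1 cut set(s).
Autonomous vehicle fails to stop [OR]: union of children's cut sets → 6 cut set(s).
Minimal cut sets: {A perception node is inoperative, C planner fails, Forward brake actuator lost, Lidar degraded, Main brake controller stuck, North front camera stuck, Radar faulted, Reserve wheel-speed sensor is down, South fallback module is down}; {A perception node is inoperative, C planner fails, Forward brake actuator lost, Lidar degraded, North fallback module 2 is down, North front camera stuck, Radar faulted, Reserve wheel-speed sensor is down, South fallback module is down}; {A perception node is inoperative, B CAN bus malfunctions, C planner fails, Forward brake actuator lost, Lidar degraded, Main brake controller stuck, North front camera stuck, Radar faulted, South fallback module is down}; {A perception node is inoperative, B CAN bus malfunctions, C planner fails, Forward brake actuator lost, Lidar degraded, North fallback module 2 is down, North front camera stuck, Radar faulted, South fallback module is down}; {Aft radar 2 offline, Lidar 2 lost}; {B perception node 2 offline}.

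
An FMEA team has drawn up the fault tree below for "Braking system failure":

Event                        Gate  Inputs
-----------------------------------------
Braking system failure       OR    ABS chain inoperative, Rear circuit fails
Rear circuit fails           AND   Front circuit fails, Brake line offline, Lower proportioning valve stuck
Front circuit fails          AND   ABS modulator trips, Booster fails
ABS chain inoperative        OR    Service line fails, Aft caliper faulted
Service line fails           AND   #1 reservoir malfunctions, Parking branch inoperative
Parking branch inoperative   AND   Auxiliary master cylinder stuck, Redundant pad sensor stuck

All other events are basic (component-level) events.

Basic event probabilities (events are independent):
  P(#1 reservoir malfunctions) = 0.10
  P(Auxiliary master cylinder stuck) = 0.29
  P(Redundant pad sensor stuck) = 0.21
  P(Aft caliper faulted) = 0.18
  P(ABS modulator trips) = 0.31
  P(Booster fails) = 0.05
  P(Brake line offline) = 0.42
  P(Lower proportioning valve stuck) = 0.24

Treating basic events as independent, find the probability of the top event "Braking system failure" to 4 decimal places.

P(Parking branch inoperative) [AND] = 0.29 × 0.21 = 0.060900
P(Service line fails) [AND] = 0.10 × 0.060900 = 0.006090
P(ABS chain inoperative) [OR] = 1 − (1−0.006090) × (1−0.18) = 0.184994
P(Front circuit fails) [AND] = 0.31 × 0.05 = 0.015500
P(Rear circuit fails) [AND] = 0.015500 × 0.42 × 0.24 = 0.001562
P(Braking system failure) [OR] = 1 − (1−0.184994) × (1−0.001562) = 0.186267
Rounded to 4 decimal places: P(Braking system failure) ≈ 0.1863.

0.1863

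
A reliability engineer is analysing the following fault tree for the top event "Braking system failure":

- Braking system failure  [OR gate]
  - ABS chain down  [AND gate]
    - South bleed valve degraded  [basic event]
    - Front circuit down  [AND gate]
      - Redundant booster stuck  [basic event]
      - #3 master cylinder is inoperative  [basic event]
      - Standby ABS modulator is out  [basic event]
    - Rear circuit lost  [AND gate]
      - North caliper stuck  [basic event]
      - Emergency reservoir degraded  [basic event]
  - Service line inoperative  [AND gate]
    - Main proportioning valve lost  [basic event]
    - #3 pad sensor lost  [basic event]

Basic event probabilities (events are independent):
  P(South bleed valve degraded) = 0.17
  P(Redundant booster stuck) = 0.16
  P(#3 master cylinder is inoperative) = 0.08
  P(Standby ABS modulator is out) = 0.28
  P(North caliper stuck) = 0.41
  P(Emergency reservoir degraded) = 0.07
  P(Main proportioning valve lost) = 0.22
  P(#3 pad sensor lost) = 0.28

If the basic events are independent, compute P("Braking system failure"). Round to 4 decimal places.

P(Front circuit down) [AND] = 0.16 × 0.08 × 0.28 = 0.003584
P(Rear circuit lost) [AND] = 0.41 × 0.07 = 0.028700
P(ABS chain down) [AND] = 0.17 × 0.003584 × 0.028700 = 0.000017
P(Service line inoperative) [AND] = 0.22 × 0.28 = 0.061600
P(Braking system failure) [OR] = 1 − (1−0.000017) × (1−0.061600) = 0.061616
Rounded to 4 decimal places: P(Braking system failure) ≈ 0.0616.

0.0616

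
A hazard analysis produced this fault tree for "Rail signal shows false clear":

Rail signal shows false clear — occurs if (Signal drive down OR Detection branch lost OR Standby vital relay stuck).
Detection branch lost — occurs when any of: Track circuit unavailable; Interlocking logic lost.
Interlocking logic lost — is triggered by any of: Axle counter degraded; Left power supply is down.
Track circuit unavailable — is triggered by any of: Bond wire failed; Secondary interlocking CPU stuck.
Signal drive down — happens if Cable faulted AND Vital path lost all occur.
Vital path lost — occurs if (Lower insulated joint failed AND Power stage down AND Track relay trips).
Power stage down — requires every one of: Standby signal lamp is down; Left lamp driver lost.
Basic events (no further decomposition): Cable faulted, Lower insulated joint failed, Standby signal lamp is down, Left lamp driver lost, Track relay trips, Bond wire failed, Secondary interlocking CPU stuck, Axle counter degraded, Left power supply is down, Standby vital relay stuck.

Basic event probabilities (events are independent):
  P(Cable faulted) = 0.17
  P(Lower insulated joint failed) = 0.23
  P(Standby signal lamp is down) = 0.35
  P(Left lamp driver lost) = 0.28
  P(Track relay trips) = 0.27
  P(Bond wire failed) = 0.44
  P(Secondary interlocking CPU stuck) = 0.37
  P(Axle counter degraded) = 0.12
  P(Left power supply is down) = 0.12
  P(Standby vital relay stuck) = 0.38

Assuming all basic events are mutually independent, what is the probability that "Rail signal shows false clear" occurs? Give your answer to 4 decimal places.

0.8308

P(Power stage down) [AND] = 0.35 × 0.28 = 0.098000
P(Vital path lost) [AND] = 0.23 × 0.098000 × 0.27 = 0.006086
P(Signal drive down) [AND] = 0.17 × 0.006086 = 0.001035
P(Track circuit unavailable) [OR] = 1 − (1−0.44) × (1−0.37) = 0.647200
P(Interlocking logic lost) [OR] = 1 − (1−0.12) × (1−0.12) = 0.225600
P(Detection branch lost) [OR] = 1 − (1−0.647200) × (1−0.225600) = 0.726792
P(Rail signal shows false clear) [OR] = 1 − (1−0.001035) × (1−0.726792) × (1−0.38) = 0.830786
Rounded to 4 decimal places: P(Rail signal shows false clear) ≈ 0.8308.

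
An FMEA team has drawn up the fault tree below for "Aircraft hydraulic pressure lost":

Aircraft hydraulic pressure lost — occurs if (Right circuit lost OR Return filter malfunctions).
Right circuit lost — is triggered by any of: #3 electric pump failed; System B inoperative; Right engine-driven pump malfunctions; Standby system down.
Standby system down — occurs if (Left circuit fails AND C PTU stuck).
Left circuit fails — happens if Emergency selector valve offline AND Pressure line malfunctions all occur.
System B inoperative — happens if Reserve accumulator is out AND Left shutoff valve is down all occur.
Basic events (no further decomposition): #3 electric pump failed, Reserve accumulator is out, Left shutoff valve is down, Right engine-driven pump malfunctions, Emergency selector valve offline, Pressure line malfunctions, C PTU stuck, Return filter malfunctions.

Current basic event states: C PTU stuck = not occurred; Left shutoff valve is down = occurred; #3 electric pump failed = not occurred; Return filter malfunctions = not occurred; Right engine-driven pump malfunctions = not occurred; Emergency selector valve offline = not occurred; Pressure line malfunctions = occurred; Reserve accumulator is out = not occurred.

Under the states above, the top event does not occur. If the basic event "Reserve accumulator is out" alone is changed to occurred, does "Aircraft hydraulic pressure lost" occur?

Counterfactual: set "Reserve accumulator is out" to occurred.
System B inoperative [AND]: Reserve accumulator is out=occurs, Left shutoff valve is down=occurs → all inputs occur → occurs.
Left circuit fails [AND]: Emergency selector valve offline=not, Pressure line malfunctions=occurs → not all inputs occur → does not occur.
Standby system down [AND]: Left circuit fails=not, C PTU stuck=not → not all inputs occur → does not occur.
Right circuit lost [OR]: #3 electric pump failed=not, System B inoperative=occurs, Right engine-driven pump malfunctions=not, Standby system down=not → at least one input occurs → occurs.
Aircraft hydraulic pressure lost [OR]: Right circuit lost=occurs, Return filter malfunctions=not → at least one input occurs → occurs.

Yes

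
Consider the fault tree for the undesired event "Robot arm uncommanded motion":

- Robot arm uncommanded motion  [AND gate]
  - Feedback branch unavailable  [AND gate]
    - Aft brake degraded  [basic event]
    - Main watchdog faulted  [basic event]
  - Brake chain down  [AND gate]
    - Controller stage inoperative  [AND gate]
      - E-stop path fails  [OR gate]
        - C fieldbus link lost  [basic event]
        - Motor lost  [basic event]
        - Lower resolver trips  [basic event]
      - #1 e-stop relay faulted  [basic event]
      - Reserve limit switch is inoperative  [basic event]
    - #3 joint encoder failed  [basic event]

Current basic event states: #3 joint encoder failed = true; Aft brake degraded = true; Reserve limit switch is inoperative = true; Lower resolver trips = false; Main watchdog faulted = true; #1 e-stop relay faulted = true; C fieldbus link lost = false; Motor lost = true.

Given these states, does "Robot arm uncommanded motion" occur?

Feedback branch unavailable [AND]: Aft brake degraded=occurs, Main watchdog faulted=occurs → all inputs occur → occurs.
E-stop path fails [OR]: C fieldbus link lost=not, Motor lost=occurs, Lower resolver trips=not → at least one input occurs → occurs.
Controller stage inoperative [AND]: E-stop path fails=occurs, #1 e-stop relay faulted=occurs, Reserve limit switch is inoperative=occurs → all inputs occur → occurs.
Brake chain down [AND]: Controller stage inoperative=occurs, #3 joint encoder failed=occurs → all inputs occur → occurs.
Robot arm uncommanded motion [AND]: Feedback branch unavailable=occurs, Brake chain down=occurs → all inputs occur → occurs.

Yes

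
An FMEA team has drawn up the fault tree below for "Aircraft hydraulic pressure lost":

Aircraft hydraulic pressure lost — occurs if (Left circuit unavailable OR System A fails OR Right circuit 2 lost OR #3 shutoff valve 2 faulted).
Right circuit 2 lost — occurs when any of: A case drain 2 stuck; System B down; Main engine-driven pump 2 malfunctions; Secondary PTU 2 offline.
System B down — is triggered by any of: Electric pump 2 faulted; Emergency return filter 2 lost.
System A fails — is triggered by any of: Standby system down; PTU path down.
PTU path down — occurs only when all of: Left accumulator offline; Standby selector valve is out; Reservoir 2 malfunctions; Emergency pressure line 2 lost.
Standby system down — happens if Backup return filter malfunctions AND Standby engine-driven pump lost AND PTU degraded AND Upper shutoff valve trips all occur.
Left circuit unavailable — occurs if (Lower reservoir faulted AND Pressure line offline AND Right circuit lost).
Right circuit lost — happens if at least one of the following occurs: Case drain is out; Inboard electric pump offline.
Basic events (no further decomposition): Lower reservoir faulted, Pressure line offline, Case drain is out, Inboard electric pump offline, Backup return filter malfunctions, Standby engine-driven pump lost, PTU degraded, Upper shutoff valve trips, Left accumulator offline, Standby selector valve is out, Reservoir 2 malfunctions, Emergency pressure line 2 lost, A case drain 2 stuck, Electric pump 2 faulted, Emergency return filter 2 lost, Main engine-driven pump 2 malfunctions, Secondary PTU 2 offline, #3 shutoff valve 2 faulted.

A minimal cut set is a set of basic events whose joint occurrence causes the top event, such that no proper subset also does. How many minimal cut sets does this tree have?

Right circuit lost [OR]: union of children's cut sets → 2 cut set(s).
Left circuit unavailable [AND]: one cut set from each child combined → 1 × 1 × 2 = 2 cut set(s).
Standby system down [AND]: one cut set from each child combined → 1 × 1 × 1 × 1 = 1 cut set(s).
PTU path down [AND]: one cut set from each child combined → 1 × 1 × 1 × 1 = 1 cut set(s).
System A fails [OR]: union of children's cut sets → 2 cut set(s).
System B down [OR]: union of children's cut sets → 2 cut set(s).
Right circuit 2 lost [OR]: union of children's cut sets → 5 cut set(s).
Aircraft hydraulic pressure lost [OR]: union of children's cut sets → 10 cut set(s).
Minimal cut sets: {Case drain is out, Lower reservoir faulted, Pressure line offline}; {Inboard electric pump offline, Lower reservoir faulted, Pressure line offline}; {Backup return filter malfunctions, PTU degraded, Standby engine-driven pump lost, Upper shutoff valve trips}; {Emergency pressure line 2 lost, Left accumulator offline, Reservoir 2 malfunctions, Standby selector valve is out}; {A case drain 2 stuck}; {Electric pump 2 faulted}; {Emergency return filter 2 lost}; {Main engine-driven pump 2 malfunctions}; {Secondary PTU 2 offline}; {#3 shutoff valve 2 faulted}.

10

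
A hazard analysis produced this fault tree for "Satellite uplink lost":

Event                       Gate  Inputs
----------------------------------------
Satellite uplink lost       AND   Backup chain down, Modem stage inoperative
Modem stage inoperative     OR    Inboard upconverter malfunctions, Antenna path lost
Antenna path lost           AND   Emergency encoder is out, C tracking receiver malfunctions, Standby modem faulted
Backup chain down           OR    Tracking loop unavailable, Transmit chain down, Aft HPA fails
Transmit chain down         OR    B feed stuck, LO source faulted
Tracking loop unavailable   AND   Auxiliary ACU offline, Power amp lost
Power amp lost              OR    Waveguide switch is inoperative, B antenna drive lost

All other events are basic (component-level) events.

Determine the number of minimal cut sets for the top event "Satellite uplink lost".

Power amp lost [OR]: union of children's cut sets → 2 cut set(s).
Tracking loop unavailable [AND]: one cut set from each child combined → 1 × 2 = 2 cut set(s).
Transmit chain down [OR]: union of children's cut sets → 2 cut set(s).
Backup chain down [OR]: union of children's cut sets → 5 cut set(s).
Antenna path lost [AND]: one cut set from each child combined → 1 × 1 × 1 = 1 cut set(s).
Modem stage inoperative [OR]: union of children's cut sets → 2 cut set(s).
Satellite uplink lost [AND]: one cut set from each child combined → 5 × 2 = 10 cut set(s).
Minimal cut sets: {Auxiliary ACU offline, Inboard upconverter malfunctions, Waveguide switch is inoperative}; {Auxiliary ACU offline, C tracking receiver malfunctions, Emergency encoder is out, Standby modem faulted, Waveguide switch is inoperative}; {Auxiliary ACU offline, B antenna drive lost, Inboard upconverter malfunctions}; {Auxiliary ACU offline, B antenna drive lost, C tracking receiver malfunctions, Emergency encoder is out, Standby modem faulted}; {B feed stuck, Inboard upconverter malfunctions}; {B feed stuck, C tracking receiver malfunctions, Emergency encoder is out, Standby modem faulted}; {Inboard upconverter malfunctions, LO source faulted}; {C tracking receiver malfunctions, Emergency encoder is out, LO source faulted, Standby modem faulted}; {Aft HPA fails, Inboard upconverter malfunctions}; {Aft HPA fails, C tracking receiver malfunctions, Emergency encoder is out, Standby modem faulted}.

10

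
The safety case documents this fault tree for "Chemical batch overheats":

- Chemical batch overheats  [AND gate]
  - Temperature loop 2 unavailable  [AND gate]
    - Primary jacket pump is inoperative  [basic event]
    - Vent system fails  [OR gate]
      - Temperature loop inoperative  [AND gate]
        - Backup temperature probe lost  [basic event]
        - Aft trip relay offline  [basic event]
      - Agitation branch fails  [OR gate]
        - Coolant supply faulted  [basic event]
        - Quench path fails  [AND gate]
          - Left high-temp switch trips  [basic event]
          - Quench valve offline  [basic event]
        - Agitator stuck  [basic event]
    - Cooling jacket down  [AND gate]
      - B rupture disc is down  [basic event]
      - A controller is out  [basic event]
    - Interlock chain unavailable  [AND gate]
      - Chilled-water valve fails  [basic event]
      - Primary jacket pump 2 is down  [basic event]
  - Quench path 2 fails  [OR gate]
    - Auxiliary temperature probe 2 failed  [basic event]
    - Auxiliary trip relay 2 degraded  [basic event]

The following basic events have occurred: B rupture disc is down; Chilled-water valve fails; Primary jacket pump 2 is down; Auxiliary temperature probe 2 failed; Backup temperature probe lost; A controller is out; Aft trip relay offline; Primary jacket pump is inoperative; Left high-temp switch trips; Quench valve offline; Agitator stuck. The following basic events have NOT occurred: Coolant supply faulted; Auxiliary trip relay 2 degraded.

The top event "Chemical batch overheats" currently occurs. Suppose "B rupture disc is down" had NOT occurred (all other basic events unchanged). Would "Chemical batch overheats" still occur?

Counterfactual: set "B rupture disc is down" to not occurred.
Temperature loop inoperative [AND]: Backup temperature probe lost=occurs, Aft trip relay offline=occurs → all inputs occur → occurs.
Quench path fails [AND]: Left high-temp switch trips=occurs, Quench valve offline=occurs → all inputs occur → occurs.
Agitation branch fails [OR]: Coolant supply faulted=not, Quench path fails=occurs, Agitator stuck=occurs → at least one input occurs → occurs.
Vent system fails [OR]: Temperature loop inoperative=occurs, Agitation branch fails=occurs → at least one input occurs → occurs.
Cooling jacket down [AND]: B rupture disc is down=not, A controller is out=occurs → not all inputs occur → does not occur.
Interlock chain unavailable [AND]: Chilled-water valve fails=occurs, Primary jacket pump 2 is down=occurs → all inputs occur → occurs.
Temperature loop 2 unavailable [AND]: Primary jacket pump is inoperative=occurs, Vent system fails=occurs, Cooling jacket down=not, Interlock chain unavailable=occurs → not all inputs occur → does not occur.
Quench path 2 fails [OR]: Auxiliary temperature probe 2 failed=occurs, Auxiliary trip relay 2 degraded=not → at least one input occurs → occurs.
Chemical batch overheats [AND]: Temperature loop 2 unavailable=not, Quench path 2 fails=occurs → not all inputs occur → does not occur.

No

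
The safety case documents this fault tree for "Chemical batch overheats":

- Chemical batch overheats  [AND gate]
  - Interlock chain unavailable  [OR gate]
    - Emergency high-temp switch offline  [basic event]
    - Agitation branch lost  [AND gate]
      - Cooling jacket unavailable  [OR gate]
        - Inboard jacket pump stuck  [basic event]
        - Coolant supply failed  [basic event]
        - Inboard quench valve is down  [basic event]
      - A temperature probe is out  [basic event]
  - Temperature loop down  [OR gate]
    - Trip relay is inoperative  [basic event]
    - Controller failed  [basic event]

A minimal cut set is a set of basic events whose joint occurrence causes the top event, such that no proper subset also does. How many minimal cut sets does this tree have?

Cooling jacket unavailable [OR]: union of children's cut sets → 3 cut set(s).
Agitation branch lost [AND]: one cut set from each child combined → 3 × 1 = 3 cut set(s).
Interlock chain unavailable [OR]: union of children's cut sets → 4 cut set(s).
Temperature loop down [OR]: union of children's cut sets → 2 cut set(s).
Chemical batch overheats [AND]: one cut set from each child combined → 4 × 2 = 8 cut set(s).
Minimal cut sets: {Emergency high-temp switch offline, Trip relay is inoperative}; {Controller failed, Emergency high-temp switch offline}; {A temperature probe is out, Inboard jacket pump stuck, Trip relay is inoperative}; {A temperature probe is out, Controller failed, Inboard jacket pump stuck}; {A temperature probe is out, Coolant supply failed, Trip relay is inoperative}; {A temperature probe is out, Controller failed, Coolant supply failed}; {A temperature probe is out, Inboard quench valve is down, Trip relay is inoperative}; {A temperature probe is out, Controller failed, Inboard quench valve is down}.

8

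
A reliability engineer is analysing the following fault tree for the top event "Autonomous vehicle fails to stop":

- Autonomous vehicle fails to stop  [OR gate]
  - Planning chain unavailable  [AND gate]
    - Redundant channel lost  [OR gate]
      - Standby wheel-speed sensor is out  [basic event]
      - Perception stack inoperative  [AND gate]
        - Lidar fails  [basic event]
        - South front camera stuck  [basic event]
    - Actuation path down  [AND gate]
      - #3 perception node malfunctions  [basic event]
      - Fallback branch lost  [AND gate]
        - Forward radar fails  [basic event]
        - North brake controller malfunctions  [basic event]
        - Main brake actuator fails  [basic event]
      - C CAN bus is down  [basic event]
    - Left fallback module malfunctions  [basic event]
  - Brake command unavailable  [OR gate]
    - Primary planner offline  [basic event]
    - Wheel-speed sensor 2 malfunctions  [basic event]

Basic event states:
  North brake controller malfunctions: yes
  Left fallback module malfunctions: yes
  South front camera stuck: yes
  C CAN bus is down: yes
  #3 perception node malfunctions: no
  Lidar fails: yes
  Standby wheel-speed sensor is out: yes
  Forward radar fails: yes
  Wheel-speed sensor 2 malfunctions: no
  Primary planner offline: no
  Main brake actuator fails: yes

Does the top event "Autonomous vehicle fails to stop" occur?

No

Perception stack inoperative [AND]: Lidar fails=occurs, South front camera stuck=occurs → all inputs occur → occurs.
Redundant channel lost [OR]: Standby wheel-speed sensor is out=occurs, Perception stack inoperative=occurs → at least one input occurs → occurs.
Fallback branch lost [AND]: Forward radar fails=occurs, North brake controller malfunctions=occurs, Main brake actuator fails=occurs → all inputs occur → occurs.
Actuation path down [AND]: #3 perception node malfunctions=not, Fallback branch lost=occurs, C CAN bus is down=occurs → not all inputs occur → does not occur.
Planning chain unavailable [AND]: Redundant channel lost=occurs, Actuation path down=not, Left fallback module malfunctions=occurs → not all inputs occur → does not occur.
Brake command unavailable [OR]: Primary planner offline=not, Wheel-speed sensor 2 malfunctions=not → no input occurs → does not occur.
Autonomous vehicle fails to stop [OR]: Planning chain unavailable=not, Brake command unavailable=not → no input occurs → does not occur.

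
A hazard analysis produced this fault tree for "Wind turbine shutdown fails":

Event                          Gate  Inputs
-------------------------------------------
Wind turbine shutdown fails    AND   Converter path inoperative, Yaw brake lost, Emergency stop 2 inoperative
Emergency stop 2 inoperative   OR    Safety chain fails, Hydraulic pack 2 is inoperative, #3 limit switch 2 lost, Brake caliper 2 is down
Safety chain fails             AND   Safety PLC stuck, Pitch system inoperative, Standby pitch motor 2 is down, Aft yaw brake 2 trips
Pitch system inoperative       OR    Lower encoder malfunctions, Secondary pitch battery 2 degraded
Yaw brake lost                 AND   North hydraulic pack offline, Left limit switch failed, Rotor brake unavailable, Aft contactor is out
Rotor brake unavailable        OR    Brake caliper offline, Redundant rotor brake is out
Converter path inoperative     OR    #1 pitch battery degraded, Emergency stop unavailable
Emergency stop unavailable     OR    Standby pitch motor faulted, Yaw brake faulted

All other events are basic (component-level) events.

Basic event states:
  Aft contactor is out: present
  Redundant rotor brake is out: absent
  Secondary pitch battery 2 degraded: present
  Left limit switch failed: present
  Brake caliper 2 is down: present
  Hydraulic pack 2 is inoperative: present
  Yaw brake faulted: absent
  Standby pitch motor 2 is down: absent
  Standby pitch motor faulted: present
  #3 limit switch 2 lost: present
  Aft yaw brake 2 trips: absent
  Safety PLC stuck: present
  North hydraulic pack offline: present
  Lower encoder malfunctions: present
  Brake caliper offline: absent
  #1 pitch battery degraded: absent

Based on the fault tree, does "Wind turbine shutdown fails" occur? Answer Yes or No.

Emergency stop unavailable [OR]: Standby pitch motor faulted=occurs, Yaw brake faulted=not → at least one input occurs → occurs.
Converter path inoperative [OR]: #1 pitch battery degraded=not, Emergency stop unavailable=occurs → at least one input occurs → occurs.
Rotor brake unavailable [OR]: Brake caliper offline=not, Redundant rotor brake is out=not → no input occurs → does not occur.
Yaw brake lost [AND]: North hydraulic pack offline=occurs, Left limit switch failed=occurs, Rotor brake unavailable=not, Aft contactor is out=occurs → not all inputs occur → does not occur.
Pitch system inoperative [OR]: Lower encoder malfunctions=occurs, Secondary pitch battery 2 degraded=occurs → at least one input occurs → occurs.
Safety chain fails [AND]: Safety PLC stuck=occurs, Pitch system inoperative=occurs, Standby pitch motor 2 is down=not, Aft yaw brake 2 trips=not → not all inputs occur → does not occur.
Emergency stop 2 inoperative [OR]: Safety chain fails=not, Hydraulic pack 2 is inoperative=occurs, #3 limit switch 2 lost=occurs, Brake caliper 2 is down=occurs → at least one input occurs → occurs.
Wind turbine shutdown fails [AND]: Converter path inoperative=occurs, Yaw brake lost=not, Emergency stop 2 inoperative=occurs → not all inputs occur → does not occur.

No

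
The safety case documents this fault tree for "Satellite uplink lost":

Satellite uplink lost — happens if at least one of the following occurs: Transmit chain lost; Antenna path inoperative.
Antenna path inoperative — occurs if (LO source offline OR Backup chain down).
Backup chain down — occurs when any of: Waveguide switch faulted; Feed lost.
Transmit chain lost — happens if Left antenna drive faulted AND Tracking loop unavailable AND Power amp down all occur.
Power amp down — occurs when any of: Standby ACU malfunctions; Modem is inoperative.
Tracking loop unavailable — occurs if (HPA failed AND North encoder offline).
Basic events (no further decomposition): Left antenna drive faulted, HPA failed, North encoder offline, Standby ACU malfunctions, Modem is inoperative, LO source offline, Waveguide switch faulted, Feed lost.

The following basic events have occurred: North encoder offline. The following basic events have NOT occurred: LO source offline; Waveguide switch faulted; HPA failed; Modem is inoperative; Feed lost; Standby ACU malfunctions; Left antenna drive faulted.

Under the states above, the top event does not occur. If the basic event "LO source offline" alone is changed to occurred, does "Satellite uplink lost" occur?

Counterfactual: set "LO source offline" to occurred.
Tracking loop unavailable [AND]: HPA failed=not, North encoder offline=occurs → not all inputs occur → does not occur.
Power amp down [OR]: Standby ACU malfunctions=not, Modem is inoperative=not → no input occurs → does not occur.
Transmit chain lost [AND]: Left antenna drive faulted=not, Tracking loop unavailable=not, Power amp down=not → not all inputs occur → does not occur.
Backup chain down [OR]: Waveguide switch faulted=not, Feed lost=not → no input occurs → does not occur.
Antenna path inoperative [OR]: LO source offline=occurs, Backup chain down=not → at least one input occurs → occurs.
Satellite uplink lost [OR]: Transmit chain lost=not, Antenna path inoperative=occurs → at least one input occurs → occurs.

Yes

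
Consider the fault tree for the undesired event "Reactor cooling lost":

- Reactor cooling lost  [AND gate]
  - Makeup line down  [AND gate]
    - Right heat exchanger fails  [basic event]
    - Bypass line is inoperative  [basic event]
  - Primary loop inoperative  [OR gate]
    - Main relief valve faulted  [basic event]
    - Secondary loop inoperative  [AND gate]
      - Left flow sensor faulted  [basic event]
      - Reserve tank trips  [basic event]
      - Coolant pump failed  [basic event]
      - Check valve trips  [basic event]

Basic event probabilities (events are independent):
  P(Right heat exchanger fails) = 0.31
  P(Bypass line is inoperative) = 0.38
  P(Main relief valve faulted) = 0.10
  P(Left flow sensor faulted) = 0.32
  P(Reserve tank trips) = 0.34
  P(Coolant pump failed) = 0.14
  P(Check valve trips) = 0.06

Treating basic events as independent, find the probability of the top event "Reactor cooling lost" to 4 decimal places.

0.0119

P(Makeup line down) [AND] = 0.31 × 0.38 = 0.117800
P(Secondary loop inoperative) [AND] = 0.32 × 0.34 × 0.14 × 0.06 = 0.000914
P(Primary loop inoperative) [OR] = 1 − (1−0.10) × (1−0.000914) = 0.100823
P(Reactor cooling lost) [AND] = 0.117800 × 0.100823 = 0.011877
Rounded to 4 decimal places: P(Reactor cooling lost) ≈ 0.0119.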